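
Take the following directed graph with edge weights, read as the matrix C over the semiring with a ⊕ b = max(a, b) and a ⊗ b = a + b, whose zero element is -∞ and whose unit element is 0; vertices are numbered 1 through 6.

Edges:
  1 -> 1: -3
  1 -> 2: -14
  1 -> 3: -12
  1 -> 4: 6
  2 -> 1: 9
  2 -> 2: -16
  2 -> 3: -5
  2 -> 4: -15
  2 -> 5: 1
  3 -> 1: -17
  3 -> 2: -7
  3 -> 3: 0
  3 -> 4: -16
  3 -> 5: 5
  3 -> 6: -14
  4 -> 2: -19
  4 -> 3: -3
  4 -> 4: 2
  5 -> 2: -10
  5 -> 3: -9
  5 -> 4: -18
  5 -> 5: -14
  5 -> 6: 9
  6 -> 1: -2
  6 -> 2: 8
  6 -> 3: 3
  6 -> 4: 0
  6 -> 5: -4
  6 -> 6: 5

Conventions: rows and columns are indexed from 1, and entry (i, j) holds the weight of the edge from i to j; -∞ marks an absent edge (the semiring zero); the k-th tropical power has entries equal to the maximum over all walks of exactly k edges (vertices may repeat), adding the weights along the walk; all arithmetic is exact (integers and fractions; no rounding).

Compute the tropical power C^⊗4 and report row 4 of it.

C^⊗2:
  [-5, -13, 3, 8, -7, -26]
  [6, -5, -3, 15, 0, 10]
  [2, -5, 0, -11, 5, 14]
  [-10, -10, -1, 4, 2, -17]
  [7, 17, 12, 9, 5, 14]
  [17, 13, 8, 5, 9, 10]
C^⊗3:
  [-4, -4, 5, 10, 8, 2]
  [8, 18, 13, 17, 6, 15]
  [12, 22, 17, 14, 10, 19]
  [-1, -8, 1, 6, 4, 11]
  [26, 22, 17, 14, 18, 19]
  [22, 18, 13, 23, 14, 18]
C^⊗4:
  [5, 10, 7, 12, 10, 17]
  [27, 23, 18, 19, 19, 20]
  [31, 27, 22, 19, 23, 24]
  [9, 19, 14, 11, 7, 16]
  [31, 27, 22, 32, 23, 27]
  [27, 26, 21, 28, 19, 23]
Answer: row 4 of C^⊗4 = [9, 19, 14, 11, 7, 16]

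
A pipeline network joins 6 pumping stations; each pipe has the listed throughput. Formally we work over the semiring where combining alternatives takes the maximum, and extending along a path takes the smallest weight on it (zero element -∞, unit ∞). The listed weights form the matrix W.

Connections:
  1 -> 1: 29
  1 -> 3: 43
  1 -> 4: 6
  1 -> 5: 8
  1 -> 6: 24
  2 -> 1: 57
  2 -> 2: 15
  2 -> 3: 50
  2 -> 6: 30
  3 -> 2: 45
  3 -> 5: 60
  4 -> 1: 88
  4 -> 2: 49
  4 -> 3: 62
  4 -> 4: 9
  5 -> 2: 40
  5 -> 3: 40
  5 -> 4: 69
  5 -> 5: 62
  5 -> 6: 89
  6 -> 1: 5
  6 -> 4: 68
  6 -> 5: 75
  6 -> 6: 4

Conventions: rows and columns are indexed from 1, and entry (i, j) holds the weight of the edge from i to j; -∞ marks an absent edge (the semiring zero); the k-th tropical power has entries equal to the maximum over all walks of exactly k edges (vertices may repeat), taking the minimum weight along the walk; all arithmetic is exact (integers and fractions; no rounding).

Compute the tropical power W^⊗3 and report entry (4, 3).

W^⊗2:
  [29, 43, 29, 24, 43, 24]
  [29, 45, 43, 30, 50, 24]
  [45, 40, 45, 60, 60, 60]
  [49, 45, 49, 9, 60, 30]
  [69, 49, 62, 68, 75, 62]
  [68, 49, 62, 69, 62, 75]
W^⊗3:
  [43, 40, 43, 43, 43, 43]
  [45, 43, 45, 50, 50, 50]
  [60, 49, 60, 60, 60, 60]
  [45, 45, 45, 60, 60, 60]
  [68, 49, 62, 69, 62, 75]
  [69, 49, 62, 68, 75, 62]
Key observation: the optimum is the walk 4->3->2->3, with weight 62 min 45 min 50 = 45.
Optimal value attained by: walk 4->3->2->3.
Answer: (W^⊗3)[4][3] = 45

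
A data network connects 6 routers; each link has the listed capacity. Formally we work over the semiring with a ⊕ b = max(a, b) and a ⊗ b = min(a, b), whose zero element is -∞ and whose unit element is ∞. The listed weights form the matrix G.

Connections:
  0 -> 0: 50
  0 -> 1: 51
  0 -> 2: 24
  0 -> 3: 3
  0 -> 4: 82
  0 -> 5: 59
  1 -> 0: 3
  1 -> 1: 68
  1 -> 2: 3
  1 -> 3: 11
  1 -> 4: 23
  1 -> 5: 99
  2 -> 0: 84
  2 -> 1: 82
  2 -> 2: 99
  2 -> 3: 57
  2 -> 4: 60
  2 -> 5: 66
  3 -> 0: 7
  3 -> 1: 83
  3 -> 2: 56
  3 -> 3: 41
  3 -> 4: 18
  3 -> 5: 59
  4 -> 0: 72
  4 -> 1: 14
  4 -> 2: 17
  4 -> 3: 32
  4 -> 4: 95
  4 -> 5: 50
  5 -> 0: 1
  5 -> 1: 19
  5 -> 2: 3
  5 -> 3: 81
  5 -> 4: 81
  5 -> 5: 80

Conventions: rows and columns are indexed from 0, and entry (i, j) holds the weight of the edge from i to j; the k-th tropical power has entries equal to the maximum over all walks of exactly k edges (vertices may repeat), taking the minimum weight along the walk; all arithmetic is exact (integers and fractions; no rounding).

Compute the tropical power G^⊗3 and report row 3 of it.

G^⊗2:
  [72, 51, 24, 59, 82, 59]
  [23, 68, 17, 81, 81, 80]
  [84, 82, 99, 66, 82, 82]
  [56, 68, 56, 59, 59, 83]
  [72, 51, 32, 50, 95, 59]
  [72, 81, 56, 80, 81, 80]
G^⊗3:
  [72, 59, 56, 59, 82, 59]
  [72, 81, 56, 80, 81, 80]
  [84, 82, 99, 81, 82, 82]
  [59, 68, 56, 81, 81, 80]
  [72, 51, 50, 59, 95, 59]
  [72, 80, 56, 80, 81, 81]
Answer: row 3 of G^⊗3 = [59, 68, 56, 81, 81, 80]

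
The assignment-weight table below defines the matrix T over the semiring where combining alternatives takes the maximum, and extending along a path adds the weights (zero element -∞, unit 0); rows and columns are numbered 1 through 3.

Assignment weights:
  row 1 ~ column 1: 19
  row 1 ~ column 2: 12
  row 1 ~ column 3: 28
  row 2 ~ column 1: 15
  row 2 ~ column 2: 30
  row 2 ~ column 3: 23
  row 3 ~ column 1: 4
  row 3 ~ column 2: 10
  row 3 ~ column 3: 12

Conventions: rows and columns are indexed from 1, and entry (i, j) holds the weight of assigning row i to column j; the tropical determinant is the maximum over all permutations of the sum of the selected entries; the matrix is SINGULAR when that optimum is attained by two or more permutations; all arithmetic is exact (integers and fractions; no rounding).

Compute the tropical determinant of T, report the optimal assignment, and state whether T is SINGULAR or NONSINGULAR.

σ = (1, 2, 3): 19 + 30 + 12 = 61
σ = (1, 3, 2): 19 + 23 + 10 = 52
σ = (2, 1, 3): 12 + 15 + 12 = 39
σ = (2, 3, 1): 12 + 23 + 4 = 39
σ = (3, 1, 2): 28 + 15 + 10 = 53
σ = (3, 2, 1): 28 + 30 + 4 = 62
Optimal value attained by: σ = (3, 2, 1).
Answer: det⊕(T) = 62; verdict: NONSINGULAR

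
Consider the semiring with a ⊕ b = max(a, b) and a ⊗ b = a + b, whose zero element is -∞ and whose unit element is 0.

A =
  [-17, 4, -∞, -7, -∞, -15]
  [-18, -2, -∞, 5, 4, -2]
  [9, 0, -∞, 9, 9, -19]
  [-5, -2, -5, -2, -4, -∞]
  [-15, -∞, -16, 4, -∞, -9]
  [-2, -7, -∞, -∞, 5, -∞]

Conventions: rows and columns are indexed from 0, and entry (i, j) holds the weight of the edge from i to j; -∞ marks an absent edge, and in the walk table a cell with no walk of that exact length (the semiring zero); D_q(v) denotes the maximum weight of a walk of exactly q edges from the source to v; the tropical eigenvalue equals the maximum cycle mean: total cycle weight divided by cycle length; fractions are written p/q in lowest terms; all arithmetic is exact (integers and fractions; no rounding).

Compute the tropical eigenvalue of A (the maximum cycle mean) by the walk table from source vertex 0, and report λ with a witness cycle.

q=0: [0, -∞, -∞, -∞, -∞, -∞]
q=1: [-17, 4, -∞, -7, -∞, -15]
q=2: [-12, 2, -12, 9, 8, 2]
q=3: [4, 7, 4, 12, 7, 0]
q=4: [13, 10, 7, 13, 13, 5]
q=5: [16, 17, 8, 17, 16, 8]
q=6: [17, 20, 12, 22, 21, 15]
Optimal cycle mean attained by: cycle 0->1->3->2->0, total 4 + 5 + (-5) + 9, length 4.
Answer: λ = 13/4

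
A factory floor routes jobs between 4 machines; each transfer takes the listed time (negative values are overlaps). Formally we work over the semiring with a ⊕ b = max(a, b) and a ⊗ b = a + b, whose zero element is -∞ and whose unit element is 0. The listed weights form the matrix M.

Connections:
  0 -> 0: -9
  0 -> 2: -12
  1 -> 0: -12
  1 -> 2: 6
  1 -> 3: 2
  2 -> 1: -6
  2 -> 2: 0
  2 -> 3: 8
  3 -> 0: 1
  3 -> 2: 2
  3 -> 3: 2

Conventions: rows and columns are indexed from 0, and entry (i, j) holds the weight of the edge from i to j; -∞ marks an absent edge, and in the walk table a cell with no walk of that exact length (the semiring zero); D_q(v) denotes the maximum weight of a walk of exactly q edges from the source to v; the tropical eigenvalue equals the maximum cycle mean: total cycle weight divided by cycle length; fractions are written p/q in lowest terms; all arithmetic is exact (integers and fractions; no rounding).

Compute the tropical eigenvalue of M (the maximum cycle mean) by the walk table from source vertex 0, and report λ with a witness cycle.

q=0: [0, -∞, -∞, -∞]
q=1: [-9, -∞, -12, -∞]
q=2: [-18, -18, -12, -4]
q=3: [-3, -18, -2, -2]
q=4: [-1, -8, 0, 6]
Optimal cycle mean attained by: cycle 2->3->2, total 8 + 2, length 2.
Answer: λ = 5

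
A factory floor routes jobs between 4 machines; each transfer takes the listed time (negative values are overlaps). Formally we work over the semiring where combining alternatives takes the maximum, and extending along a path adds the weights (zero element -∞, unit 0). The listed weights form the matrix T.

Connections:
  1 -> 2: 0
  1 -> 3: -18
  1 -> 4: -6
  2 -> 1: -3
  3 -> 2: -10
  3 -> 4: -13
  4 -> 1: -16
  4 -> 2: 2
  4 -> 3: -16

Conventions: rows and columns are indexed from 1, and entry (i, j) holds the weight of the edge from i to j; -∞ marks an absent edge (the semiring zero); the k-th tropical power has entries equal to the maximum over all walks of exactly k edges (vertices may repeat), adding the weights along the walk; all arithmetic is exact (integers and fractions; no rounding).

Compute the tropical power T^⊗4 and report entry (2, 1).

T^⊗2:
  [-3, -4, -22, -31]
  [-∞, -3, -21, -9]
  [-13, -11, -29, -∞]
  [-1, -16, -34, -22]
T^⊗3:
  [-7, -3, -21, -9]
  [-6, -7, -25, -34]
  [-14, -13, -31, -19]
  [-19, -1, -19, -7]
T^⊗4:
  [-6, -7, -25, -13]
  [-10, -6, -24, -12]
  [-16, -14, -32, -20]
  [-4, -5, -23, -25]
Key observation: the optimum is the walk 2->1->4->2->1, with weight (-3) + (-6) + 2 + (-3) = -10.
Optimal value attained by: walk 2->1->4->2->1.
Answer: (T^⊗4)[2][1] = -10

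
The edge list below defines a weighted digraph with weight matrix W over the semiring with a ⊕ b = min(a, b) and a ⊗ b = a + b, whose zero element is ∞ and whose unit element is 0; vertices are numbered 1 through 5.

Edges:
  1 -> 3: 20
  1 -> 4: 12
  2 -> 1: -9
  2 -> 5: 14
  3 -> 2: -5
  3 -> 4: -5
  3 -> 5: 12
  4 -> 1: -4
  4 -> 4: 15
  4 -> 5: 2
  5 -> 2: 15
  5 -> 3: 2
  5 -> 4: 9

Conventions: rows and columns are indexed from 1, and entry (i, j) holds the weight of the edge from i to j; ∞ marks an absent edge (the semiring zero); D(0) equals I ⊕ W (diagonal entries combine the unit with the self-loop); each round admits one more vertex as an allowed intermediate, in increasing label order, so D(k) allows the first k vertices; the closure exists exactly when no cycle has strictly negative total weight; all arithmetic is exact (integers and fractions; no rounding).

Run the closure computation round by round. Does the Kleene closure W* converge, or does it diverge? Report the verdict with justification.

D(0):
  [0, ∞, 20, 12, ∞]
  [-9, 0, ∞, ∞, 14]
  [∞, -5, 0, -5, 12]
  [-4, ∞, ∞, 0, 2]
  [∞, 15, 2, 9, 0]
D(1):
  [0, ∞, 20, 12, ∞]
  [-9, 0, 11, 3, 14]
  [∞, -5, 0, -5, 12]
  [-4, ∞, 16, 0, 2]
  [∞, 15, 2, 9, 0]
D(2):
  [0, ∞, 20, 12, ∞]
  [-9, 0, 11, 3, 14]
  [-14, -5, 0, -5, 9]
  [-4, ∞, 16, 0, 2]
  [6, 15, 2, 9, 0]
D(3):
  [0, 15, 20, 12, 29]
  [-9, 0, 11, 3, 14]
  [-14, -5, 0, -5, 9]
  [-4, 11, 16, 0, 2]
  [-12, -3, 2, -3, 0]
Detection: at round 4, diagonal entry (5, 5) turns strictly negative.
Key observation: the cycle 5->3->4->5 has total weight 2 + (-5) + 2, which is strictly negative.
Answer: DIVERGES — negative cycle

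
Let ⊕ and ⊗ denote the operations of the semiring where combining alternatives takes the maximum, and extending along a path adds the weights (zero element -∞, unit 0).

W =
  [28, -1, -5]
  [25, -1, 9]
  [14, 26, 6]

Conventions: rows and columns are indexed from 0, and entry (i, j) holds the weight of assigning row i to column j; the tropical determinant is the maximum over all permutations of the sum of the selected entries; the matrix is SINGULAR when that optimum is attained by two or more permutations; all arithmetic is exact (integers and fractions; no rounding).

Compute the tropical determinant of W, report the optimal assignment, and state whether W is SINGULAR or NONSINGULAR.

σ = (0, 1, 2): 28 + (-1) + 6 = 33
σ = (0, 2, 1): 28 + 9 + 26 = 63
σ = (1, 0, 2): (-1) + 25 + 6 = 30
σ = (1, 2, 0): (-1) + 9 + 14 = 22
σ = (2, 0, 1): (-5) + 25 + 26 = 46
σ = (2, 1, 0): (-5) + (-1) + 14 = 8
Optimal value attained by: σ = (0, 2, 1).
Answer: det⊕(W) = 63; verdict: NONSINGULAR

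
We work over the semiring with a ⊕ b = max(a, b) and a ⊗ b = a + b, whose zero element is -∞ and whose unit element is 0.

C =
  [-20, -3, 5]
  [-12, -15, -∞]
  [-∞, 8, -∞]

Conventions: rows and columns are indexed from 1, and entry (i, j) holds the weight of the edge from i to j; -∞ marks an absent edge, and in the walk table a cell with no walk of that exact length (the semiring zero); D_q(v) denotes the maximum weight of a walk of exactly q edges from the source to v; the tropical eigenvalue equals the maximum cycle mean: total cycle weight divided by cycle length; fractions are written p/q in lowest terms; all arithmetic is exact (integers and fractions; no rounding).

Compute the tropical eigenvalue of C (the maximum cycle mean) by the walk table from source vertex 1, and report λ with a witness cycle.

q=0: [0, -∞, -∞]
q=1: [-20, -3, 5]
q=2: [-15, 13, -15]
q=3: [1, -2, -10]
Optimal cycle mean attained by: cycle 1->3->2->1, total 5 + 8 + (-12), length 3.
Answer: λ = 1/3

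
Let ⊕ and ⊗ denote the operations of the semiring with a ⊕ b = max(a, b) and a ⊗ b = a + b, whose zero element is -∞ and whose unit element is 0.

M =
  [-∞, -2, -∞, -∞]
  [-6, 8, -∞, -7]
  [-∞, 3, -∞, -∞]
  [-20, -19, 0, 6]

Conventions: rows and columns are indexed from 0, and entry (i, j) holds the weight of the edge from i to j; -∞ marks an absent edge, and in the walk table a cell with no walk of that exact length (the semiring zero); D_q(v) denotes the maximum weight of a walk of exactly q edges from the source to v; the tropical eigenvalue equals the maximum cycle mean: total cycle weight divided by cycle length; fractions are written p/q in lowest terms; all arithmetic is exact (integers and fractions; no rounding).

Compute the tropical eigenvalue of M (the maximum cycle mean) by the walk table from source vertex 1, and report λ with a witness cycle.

q=0: [-∞, 0, -∞, -∞]
q=1: [-6, 8, -∞, -7]
q=2: [2, 16, -7, 1]
q=3: [10, 24, 1, 9]
q=4: [18, 32, 9, 17]
Optimal cycle mean attained by: cycle 1->1, total 8, length 1.
Answer: λ = 8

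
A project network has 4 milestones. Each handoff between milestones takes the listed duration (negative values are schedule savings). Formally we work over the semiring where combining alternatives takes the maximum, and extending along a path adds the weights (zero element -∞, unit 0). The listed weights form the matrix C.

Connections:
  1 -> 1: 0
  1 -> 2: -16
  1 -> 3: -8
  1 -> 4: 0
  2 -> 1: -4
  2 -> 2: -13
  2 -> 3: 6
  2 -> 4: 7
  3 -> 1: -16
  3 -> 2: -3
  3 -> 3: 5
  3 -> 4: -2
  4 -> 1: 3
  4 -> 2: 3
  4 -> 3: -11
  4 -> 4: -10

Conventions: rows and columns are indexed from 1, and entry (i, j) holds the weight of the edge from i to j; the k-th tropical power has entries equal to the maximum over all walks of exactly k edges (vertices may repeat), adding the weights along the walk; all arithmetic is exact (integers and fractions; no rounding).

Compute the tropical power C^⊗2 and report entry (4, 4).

C^⊗2:
  [3, 3, -3, 0]
  [10, 10, 11, 4]
  [1, 2, 10, 4]
  [3, -7, 9, 10]
Key observation: the optimum is the walk 4->2->4, with weight 3 + 7 = 10.
Optimal value attained by: walk 4->2->4.
Answer: (C^⊗2)[4][4] = 10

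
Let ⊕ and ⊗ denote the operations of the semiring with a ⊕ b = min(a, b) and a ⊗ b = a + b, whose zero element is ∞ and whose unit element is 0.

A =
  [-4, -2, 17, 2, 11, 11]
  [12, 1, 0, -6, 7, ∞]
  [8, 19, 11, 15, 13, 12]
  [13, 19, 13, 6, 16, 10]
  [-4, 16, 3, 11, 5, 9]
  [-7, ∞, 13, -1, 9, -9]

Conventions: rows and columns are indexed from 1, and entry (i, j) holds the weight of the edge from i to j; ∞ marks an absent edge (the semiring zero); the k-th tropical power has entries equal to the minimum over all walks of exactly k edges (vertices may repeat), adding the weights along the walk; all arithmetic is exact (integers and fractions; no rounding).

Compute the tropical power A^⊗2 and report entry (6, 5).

A^⊗2:
  [-8, -6, -2, -8, 5, 2]
  [3, 2, 1, -5, 8, 4]
  [4, 6, 16, 10, 18, 3]
  [3, 11, 19, 9, 19, 1]
  [-8, -6, 8, -2, 7, 0]
  [-16, -9, 4, -10, 0, -18]
Key observation: the optimum is the walk 6->6->5, with weight (-9) + 9 = 0.
Optimal value attained by: walk 6->6->5.
Answer: (A^⊗2)[6][5] = 0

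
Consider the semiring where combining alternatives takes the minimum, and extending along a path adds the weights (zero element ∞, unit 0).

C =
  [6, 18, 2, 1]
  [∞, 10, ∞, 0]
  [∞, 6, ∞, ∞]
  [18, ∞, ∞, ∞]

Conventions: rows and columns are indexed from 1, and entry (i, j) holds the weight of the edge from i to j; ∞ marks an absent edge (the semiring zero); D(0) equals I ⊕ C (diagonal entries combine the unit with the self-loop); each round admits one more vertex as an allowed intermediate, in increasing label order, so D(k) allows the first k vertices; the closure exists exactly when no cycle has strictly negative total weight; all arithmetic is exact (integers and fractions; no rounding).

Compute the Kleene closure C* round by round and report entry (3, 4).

D(0):
  [0, 18, 2, 1]
  [∞, 0, ∞, 0]
  [∞, 6, 0, ∞]
  [18, ∞, ∞, 0]
D(1):
  [0, 18, 2, 1]
  [∞, 0, ∞, 0]
  [∞, 6, 0, ∞]
  [18, 36, 20, 0]
D(2):
  [0, 18, 2, 1]
  [∞, 0, ∞, 0]
  [∞, 6, 0, 6]
  [18, 36, 20, 0]
D(3):
  [0, 8, 2, 1]
  [∞, 0, ∞, 0]
  [∞, 6, 0, 6]
  [18, 26, 20, 0]
D(4):
  [0, 8, 2, 1]
  [18, 0, 20, 0]
  [24, 6, 0, 6]
  [18, 26, 20, 0]
Answer: C*[3][4] = 6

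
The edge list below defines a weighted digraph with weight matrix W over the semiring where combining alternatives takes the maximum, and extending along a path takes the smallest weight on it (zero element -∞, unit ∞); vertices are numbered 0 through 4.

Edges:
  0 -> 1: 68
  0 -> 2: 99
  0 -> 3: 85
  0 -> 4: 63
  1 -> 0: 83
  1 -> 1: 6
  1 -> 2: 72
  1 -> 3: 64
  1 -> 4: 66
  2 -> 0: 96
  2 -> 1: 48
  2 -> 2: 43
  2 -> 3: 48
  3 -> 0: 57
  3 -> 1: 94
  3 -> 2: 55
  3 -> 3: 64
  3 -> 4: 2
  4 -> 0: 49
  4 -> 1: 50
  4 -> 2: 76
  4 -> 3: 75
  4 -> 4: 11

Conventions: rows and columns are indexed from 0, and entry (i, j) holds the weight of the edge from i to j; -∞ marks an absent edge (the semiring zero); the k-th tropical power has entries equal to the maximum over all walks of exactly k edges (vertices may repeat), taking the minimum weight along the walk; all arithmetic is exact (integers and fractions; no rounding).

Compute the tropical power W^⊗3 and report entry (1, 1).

W^⊗2:
  [96, 85, 68, 64, 66]
  [72, 68, 83, 83, 63]
  [48, 68, 96, 85, 63]
  [83, 64, 72, 64, 66]
  [76, 75, 55, 64, 50]
W^⊗3:
  [83, 68, 96, 85, 66]
  [83, 83, 72, 72, 66]
  [96, 85, 68, 64, 66]
  [72, 68, 83, 83, 64]
  [75, 68, 76, 76, 66]
Key observation: the optimum is the walk 1->0->3->1, with weight 83 min 85 min 94 = 83.
Optimal value attained by: walk 1->0->3->1.
Answer: (W^⊗3)[1][1] = 83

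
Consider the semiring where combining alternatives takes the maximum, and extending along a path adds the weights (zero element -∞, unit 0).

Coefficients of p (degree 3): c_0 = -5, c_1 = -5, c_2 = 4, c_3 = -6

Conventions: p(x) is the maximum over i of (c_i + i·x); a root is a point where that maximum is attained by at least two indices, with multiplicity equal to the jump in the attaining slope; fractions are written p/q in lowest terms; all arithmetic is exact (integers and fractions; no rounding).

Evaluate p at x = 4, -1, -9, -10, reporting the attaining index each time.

p(4) = max(-5+0·4=-5, -5+1·4=-1, 4+2·4=12, -6+3·4=6) = 12 (attained by i=2)
p(-1) = max(-5+0·(-1)=-5, -5+1·(-1)=-6, 4+2·(-1)=2, -6+3·(-1)=-9) = 2 (attained by i=2)
p(-9) = max(-5+0·(-9)=-5, -5+1·(-9)=-14, 4+2·(-9)=-14, -6+3·(-9)=-33) = -5 (attained by i=0)
p(-10) = max(-5+0·(-10)=-5, -5+1·(-10)=-15, 4+2·(-10)=-16, -6+3·(-10)=-36) = -5 (attained by i=0)
Answer: p(4) = 12; p(-1) = 2; p(-9) = -5; p(-10) = -5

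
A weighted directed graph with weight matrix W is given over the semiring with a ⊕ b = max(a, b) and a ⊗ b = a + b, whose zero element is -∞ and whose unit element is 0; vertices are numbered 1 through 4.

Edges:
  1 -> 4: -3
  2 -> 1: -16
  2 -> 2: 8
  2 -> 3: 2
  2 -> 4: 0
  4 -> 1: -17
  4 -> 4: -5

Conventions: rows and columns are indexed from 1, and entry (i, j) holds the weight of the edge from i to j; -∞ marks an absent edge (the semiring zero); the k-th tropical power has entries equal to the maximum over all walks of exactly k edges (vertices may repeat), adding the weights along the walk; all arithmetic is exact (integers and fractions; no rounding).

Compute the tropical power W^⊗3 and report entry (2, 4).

W^⊗2:
  [-20, -∞, -∞, -8]
  [-8, 16, 10, 8]
  [-∞, -∞, -∞, -∞]
  [-22, -∞, -∞, -10]
W^⊗3:
  [-25, -∞, -∞, -13]
  [0, 24, 18, 16]
  [-∞, -∞, -∞, -∞]
  [-27, -∞, -∞, -15]
Key observation: the optimum is the walk 2->2->2->4, with weight 8 + 8 + 0 = 16.
Optimal value attained by: walk 2->2->2->4.
Answer: (W^⊗3)[2][4] = 16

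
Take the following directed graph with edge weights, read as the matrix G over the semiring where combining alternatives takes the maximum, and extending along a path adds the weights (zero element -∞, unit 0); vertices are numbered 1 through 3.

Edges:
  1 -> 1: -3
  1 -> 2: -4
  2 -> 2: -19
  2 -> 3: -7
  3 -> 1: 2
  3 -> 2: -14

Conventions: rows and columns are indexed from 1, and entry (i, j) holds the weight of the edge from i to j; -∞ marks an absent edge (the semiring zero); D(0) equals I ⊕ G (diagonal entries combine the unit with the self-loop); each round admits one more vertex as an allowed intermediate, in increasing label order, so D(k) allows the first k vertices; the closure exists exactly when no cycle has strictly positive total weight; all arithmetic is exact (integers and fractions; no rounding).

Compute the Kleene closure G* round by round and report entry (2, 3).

D(0):
  [0, -4, -∞]
  [-∞, 0, -7]
  [2, -14, 0]
D(1):
  [0, -4, -∞]
  [-∞, 0, -7]
  [2, -2, 0]
D(2):
  [0, -4, -11]
  [-∞, 0, -7]
  [2, -2, 0]
D(3):
  [0, -4, -11]
  [-5, 0, -7]
  [2, -2, 0]
Answer: G*[2][3] = -7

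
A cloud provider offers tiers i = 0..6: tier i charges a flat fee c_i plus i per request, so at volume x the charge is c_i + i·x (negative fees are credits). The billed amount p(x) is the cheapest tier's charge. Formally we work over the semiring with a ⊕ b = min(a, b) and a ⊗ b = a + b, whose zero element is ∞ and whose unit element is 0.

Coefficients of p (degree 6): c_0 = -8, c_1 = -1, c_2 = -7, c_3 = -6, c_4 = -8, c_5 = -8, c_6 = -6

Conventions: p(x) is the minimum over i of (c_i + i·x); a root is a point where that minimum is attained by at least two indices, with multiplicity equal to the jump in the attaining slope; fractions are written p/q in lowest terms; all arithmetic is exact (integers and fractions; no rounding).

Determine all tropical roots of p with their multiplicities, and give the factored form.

hull edge (i=0, c=-8) to (i=5, c=-8): slope 0, span 5
hull edge (i=5, c=-8) to (i=6, c=-6): slope 2, span 1
Factored form: p(x) = -6 ⊗ (x ⊕ (-2)) ⊗ (x ⊕ 0) ⊗ (x ⊕ 0) ⊗ (x ⊕ 0) ⊗ (x ⊕ 0) ⊗ (x ⊕ 0)
Answer: roots = -2 (mult 1), 0 (mult 5)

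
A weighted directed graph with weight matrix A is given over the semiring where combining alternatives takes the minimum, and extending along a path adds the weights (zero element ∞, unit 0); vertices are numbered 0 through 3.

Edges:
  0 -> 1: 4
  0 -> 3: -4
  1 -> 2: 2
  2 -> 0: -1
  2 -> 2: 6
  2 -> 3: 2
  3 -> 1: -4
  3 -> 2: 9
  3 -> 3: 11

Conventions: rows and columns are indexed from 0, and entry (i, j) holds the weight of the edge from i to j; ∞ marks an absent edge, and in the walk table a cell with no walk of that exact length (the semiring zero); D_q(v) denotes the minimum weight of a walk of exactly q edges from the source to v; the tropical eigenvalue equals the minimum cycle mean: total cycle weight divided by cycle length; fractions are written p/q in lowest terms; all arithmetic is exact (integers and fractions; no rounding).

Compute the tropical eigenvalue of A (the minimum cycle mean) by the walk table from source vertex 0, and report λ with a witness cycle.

q=0: [0, ∞, ∞, ∞]
q=1: [∞, 4, ∞, -4]
q=2: [∞, -8, 5, 7]
q=3: [4, 3, -6, 7]
q=4: [-7, 3, 0, -4]
Optimal cycle mean attained by: cycle 0->3->1->2->0, total (-4) + (-4) + 2 + (-1), length 4.
Answer: λ = -7/4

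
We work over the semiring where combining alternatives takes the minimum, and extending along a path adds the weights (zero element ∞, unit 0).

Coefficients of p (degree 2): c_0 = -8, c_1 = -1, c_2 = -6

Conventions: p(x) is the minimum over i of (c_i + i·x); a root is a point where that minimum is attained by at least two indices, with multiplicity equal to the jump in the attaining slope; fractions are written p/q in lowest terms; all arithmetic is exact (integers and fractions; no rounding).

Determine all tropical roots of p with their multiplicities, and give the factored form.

hull edge (i=0, c=-8) to (i=2, c=-6): slope 1, span 2
Factored form: p(x) = -6 ⊗ (x ⊕ (-1)) ⊗ (x ⊕ (-1))
Answer: roots = -1 (mult 2)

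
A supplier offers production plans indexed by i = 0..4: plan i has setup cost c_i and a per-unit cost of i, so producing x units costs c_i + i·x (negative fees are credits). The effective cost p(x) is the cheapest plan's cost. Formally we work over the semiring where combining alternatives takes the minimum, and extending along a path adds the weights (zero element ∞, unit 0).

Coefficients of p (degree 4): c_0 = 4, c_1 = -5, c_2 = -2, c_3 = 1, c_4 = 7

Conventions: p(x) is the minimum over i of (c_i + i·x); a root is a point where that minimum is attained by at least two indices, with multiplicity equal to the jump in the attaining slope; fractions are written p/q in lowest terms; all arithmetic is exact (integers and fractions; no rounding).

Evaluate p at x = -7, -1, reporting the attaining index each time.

p(-7) = min(4+0·(-7)=4, -5+1·(-7)=-12, -2+2·(-7)=-16, 1+3·(-7)=-20, 7+4·(-7)=-21) = -21 (attained by i=4)
p(-1) = min(4+0·(-1)=4, -5+1·(-1)=-6, -2+2·(-1)=-4, 1+3·(-1)=-2, 7+4·(-1)=3) = -6 (attained by i=1)
Answer: p(-7) = -21; p(-1) = -6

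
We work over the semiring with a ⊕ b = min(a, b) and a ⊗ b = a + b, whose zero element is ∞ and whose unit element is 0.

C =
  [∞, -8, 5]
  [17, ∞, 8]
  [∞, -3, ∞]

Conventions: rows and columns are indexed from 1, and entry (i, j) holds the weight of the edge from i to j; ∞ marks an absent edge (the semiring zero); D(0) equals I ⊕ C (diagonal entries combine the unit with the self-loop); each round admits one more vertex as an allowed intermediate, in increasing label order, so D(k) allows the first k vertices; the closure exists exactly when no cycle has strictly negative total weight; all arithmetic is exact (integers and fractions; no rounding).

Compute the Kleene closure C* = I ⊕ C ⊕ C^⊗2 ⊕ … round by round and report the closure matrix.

D(0):
  [0, -8, 5]
  [17, 0, 8]
  [∞, -3, 0]
D(1):
  [0, -8, 5]
  [17, 0, 8]
  [∞, -3, 0]
D(2):
  [0, -8, 0]
  [17, 0, 8]
  [14, -3, 0]
D(3):
  [0, -8, 0]
  [17, 0, 8]
  [14, -3, 0]
Answer: C* = [[0, -8, 0], [17, 0, 8], [14, -3, 0]]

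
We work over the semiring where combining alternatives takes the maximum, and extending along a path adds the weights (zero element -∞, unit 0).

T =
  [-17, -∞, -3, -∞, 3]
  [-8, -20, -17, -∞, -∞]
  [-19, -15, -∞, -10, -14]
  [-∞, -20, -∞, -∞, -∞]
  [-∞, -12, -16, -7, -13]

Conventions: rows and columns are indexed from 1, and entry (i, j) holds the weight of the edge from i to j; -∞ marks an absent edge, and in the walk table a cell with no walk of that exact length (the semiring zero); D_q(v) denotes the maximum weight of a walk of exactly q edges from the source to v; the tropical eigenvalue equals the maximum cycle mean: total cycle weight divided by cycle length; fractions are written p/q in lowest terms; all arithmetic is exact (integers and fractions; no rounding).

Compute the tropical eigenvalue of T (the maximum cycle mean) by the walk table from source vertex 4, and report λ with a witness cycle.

q=0: [-∞, -∞, -∞, 0, -∞]
q=1: [-∞, -20, -∞, -∞, -∞]
q=2: [-28, -40, -37, -∞, -∞]
q=3: [-45, -52, -31, -47, -25]
q=4: [-50, -37, -41, -32, -38]
q=5: [-45, -50, -53, -45, -47]
Optimal cycle mean attained by: cycle 1->5->2->1, total 3 + (-12) + (-8), length 3.
Answer: λ = -17/3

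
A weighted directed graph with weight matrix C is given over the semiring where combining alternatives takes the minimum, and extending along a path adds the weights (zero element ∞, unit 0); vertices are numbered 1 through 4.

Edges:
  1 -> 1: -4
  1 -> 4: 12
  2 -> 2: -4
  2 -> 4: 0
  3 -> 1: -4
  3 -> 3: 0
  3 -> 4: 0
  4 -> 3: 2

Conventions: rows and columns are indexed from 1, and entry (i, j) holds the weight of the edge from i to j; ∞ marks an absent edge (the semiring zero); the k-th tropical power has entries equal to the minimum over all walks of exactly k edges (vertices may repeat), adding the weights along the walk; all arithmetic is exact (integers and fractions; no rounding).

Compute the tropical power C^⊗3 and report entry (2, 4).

C^⊗2:
  [-8, ∞, 14, 8]
  [∞, -8, 2, -4]
  [-8, ∞, 0, 0]
  [-2, ∞, 2, 2]
C^⊗3:
  [-12, ∞, 10, 4]
  [-2, -12, -2, -8]
  [-12, ∞, 0, 0]
  [-6, ∞, 2, 2]
Key observation: the optimum is the walk 2->2->2->4, with weight (-4) + (-4) + 0 = -8.
Optimal value attained by: walk 2->2->2->4.
Answer: (C^⊗3)[2][4] = -8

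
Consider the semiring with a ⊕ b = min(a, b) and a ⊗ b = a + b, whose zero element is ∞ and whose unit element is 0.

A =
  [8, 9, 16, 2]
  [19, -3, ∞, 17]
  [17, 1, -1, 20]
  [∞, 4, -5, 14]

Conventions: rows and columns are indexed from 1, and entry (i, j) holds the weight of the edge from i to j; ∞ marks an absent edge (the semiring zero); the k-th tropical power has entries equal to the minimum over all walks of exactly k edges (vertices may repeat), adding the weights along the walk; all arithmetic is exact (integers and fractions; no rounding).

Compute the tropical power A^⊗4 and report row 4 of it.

A^⊗2:
  [16, 6, -3, 10]
  [16, -6, 12, 14]
  [16, -2, -2, 18]
  [12, -4, -6, 15]
A^⊗3:
  [14, -2, -4, 17]
  [13, -9, 9, 11]
  [15, -5, -3, 15]
  [11, -7, -7, 13]
A^⊗4:
  [13, -5, -5, 15]
  [10, -12, 6, 8]
  [14, -8, -4, 12]
  [10, -10, -8, 10]
Answer: row 4 of A^⊗4 = [10, -10, -8, 10]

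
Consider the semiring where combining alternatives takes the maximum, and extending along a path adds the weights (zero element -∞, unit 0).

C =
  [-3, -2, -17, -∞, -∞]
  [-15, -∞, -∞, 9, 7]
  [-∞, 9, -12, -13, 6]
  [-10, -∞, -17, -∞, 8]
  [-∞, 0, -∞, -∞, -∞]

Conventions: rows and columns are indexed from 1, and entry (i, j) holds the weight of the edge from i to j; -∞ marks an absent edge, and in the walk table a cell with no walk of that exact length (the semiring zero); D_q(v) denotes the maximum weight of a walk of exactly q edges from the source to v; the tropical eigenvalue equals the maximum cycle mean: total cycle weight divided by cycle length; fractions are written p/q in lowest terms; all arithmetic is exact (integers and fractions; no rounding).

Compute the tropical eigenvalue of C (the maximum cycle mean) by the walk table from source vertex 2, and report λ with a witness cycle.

q=0: [-∞, 0, -∞, -∞, -∞]
q=1: [-15, -∞, -∞, 9, 7]
q=2: [-1, 7, -8, -∞, 17]
q=3: [-4, 17, -18, 16, 14]
q=4: [6, 14, -1, 26, 24]
q=5: [16, 24, 9, 23, 34]
Optimal cycle mean attained by: cycle 2->4->5->2, total 9 + 8 + 0, length 3.
Answer: λ = 17/3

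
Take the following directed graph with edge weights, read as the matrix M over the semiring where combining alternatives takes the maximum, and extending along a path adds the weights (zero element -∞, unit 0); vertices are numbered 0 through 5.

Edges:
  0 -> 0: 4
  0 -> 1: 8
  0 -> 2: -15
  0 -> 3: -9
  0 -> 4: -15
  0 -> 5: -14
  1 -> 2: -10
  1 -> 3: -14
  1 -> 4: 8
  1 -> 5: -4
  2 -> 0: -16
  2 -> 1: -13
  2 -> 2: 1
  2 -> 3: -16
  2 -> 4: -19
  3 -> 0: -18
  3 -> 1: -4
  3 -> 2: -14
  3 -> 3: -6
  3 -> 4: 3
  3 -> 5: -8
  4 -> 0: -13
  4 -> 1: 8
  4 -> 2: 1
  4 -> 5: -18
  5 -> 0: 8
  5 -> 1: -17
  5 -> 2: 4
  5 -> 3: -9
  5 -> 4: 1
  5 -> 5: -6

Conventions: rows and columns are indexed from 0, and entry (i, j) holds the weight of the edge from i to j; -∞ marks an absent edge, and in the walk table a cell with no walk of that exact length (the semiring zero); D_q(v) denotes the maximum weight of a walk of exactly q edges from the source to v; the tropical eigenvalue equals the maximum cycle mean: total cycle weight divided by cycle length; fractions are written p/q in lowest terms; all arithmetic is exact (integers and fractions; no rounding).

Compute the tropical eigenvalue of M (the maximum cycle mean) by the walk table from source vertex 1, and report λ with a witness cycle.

q=0: [-∞, 0, -∞, -∞, -∞, -∞]
q=1: [-∞, -∞, -10, -14, 8, -4]
q=2: [4, 16, 9, -13, -3, -10]
q=3: [8, 12, 10, 2, 24, 12]
q=4: [20, 32, 25, 3, 20, 8]
q=5: [24, 28, 26, 18, 40, 28]
q=6: [36, 48, 41, 19, 36, 24]
Optimal cycle mean attained by: cycle 1->4->1, total 8 + 8, length 2.
Answer: λ = 8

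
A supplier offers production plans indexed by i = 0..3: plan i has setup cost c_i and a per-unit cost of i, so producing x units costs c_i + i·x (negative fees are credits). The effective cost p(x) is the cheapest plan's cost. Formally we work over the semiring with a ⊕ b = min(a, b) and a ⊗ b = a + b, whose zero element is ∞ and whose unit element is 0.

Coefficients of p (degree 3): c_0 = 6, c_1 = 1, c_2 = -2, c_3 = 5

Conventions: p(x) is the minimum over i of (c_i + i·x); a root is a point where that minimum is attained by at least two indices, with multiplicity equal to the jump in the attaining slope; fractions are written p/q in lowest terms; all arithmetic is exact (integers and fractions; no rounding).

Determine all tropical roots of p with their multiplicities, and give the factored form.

hull edge (i=0, c=6) to (i=1, c=1): slope -5, span 1
hull edge (i=1, c=1) to (i=2, c=-2): slope -3, span 1
hull edge (i=2, c=-2) to (i=3, c=5): slope 7, span 1
Factored form: p(x) = 5 ⊗ (x ⊕ (-7)) ⊗ (x ⊕ 3) ⊗ (x ⊕ 5)
Answer: roots = -7 (mult 1), 3 (mult 1), 5 (mult 1)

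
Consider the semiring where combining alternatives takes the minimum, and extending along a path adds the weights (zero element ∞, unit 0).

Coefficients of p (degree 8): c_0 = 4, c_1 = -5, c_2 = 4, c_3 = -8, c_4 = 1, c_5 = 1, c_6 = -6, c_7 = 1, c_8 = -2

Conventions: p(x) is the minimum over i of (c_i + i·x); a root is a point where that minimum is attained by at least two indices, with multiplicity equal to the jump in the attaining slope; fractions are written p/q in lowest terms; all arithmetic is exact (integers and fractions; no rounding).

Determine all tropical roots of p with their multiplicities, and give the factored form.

hull edge (i=0, c=4) to (i=1, c=-5): slope -9, span 1
hull edge (i=1, c=-5) to (i=3, c=-8): slope -3/2, span 2
hull edge (i=3, c=-8) to (i=6, c=-6): slope 2/3, span 3
hull edge (i=6, c=-6) to (i=8, c=-2): slope 2, span 2
Factored form: p(x) = -2 ⊗ (x ⊕ (-2)) ⊗ (x ⊕ (-2)) ⊗ (x ⊕ (-2/3)) ⊗ (x ⊕ (-2/3)) ⊗ (x ⊕ (-2/3)) ⊗ (x ⊕ 3/2) ⊗ (x ⊕ 3/2) ⊗ (x ⊕ 9)
Answer: roots = -2 (mult 2), -2/3 (mult 3), 3/2 (mult 2), 9 (mult 1)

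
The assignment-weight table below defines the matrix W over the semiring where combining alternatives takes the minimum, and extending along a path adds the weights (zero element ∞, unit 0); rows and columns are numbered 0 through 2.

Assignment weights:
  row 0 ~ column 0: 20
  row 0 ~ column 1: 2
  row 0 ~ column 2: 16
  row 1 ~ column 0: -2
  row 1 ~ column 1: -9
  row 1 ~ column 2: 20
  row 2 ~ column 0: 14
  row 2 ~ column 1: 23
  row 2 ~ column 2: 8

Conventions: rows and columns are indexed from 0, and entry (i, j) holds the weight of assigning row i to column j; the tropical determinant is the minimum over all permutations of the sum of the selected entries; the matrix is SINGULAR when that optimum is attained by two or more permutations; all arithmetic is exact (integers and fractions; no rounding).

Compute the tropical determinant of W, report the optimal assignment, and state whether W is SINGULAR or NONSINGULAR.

σ = (0, 1, 2): 20 + (-9) + 8 = 19
σ = (0, 2, 1): 20 + 20 + 23 = 63
σ = (1, 0, 2): 2 + (-2) + 8 = 8
σ = (1, 2, 0): 2 + 20 + 14 = 36
σ = (2, 0, 1): 16 + (-2) + 23 = 37
σ = (2, 1, 0): 16 + (-9) + 14 = 21
Optimal value attained by: σ = (1, 0, 2).
Answer: det⊕(W) = 8; verdict: NONSINGULAR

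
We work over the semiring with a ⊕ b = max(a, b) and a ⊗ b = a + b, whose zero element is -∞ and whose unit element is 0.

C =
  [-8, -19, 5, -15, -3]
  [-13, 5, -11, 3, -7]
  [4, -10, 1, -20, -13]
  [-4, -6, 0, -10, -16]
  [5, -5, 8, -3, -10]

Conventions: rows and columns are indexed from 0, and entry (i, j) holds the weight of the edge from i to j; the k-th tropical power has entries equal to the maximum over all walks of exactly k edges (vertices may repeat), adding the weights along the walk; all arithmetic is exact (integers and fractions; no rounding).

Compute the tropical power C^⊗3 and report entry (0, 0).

C^⊗2:
  [9, -5, 6, -6, -8]
  [-1, 10, 3, 8, -2]
  [5, -5, 9, -7, 1]
  [4, -1, 1, -3, -7]
  [12, 0, 10, -2, 2]
C^⊗3:
  [10, 0, 14, -2, 6]
  [7, 15, 8, 13, 3]
  [13, 0, 10, -2, 2]
  [5, 4, 9, 2, 1]
  [14, 5, 17, 3, 9]
Key observation: the optimum is the walk 0->2->2->0, with weight 5 + 1 + 4 = 10.
Optimal value attained by: walk 0->2->2->0.
Answer: (C^⊗3)[0][0] = 10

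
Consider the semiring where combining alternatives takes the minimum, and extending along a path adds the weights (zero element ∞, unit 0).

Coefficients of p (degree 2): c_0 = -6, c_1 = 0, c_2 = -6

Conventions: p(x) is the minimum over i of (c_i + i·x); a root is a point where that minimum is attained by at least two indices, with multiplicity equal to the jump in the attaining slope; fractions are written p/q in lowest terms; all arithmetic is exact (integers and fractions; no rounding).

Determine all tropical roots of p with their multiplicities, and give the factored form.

hull edge (i=0, c=-6) to (i=2, c=-6): slope 0, span 2
Factored form: p(x) = -6 ⊗ (x ⊕ 0) ⊗ (x ⊕ 0)
Answer: roots = 0 (mult 2)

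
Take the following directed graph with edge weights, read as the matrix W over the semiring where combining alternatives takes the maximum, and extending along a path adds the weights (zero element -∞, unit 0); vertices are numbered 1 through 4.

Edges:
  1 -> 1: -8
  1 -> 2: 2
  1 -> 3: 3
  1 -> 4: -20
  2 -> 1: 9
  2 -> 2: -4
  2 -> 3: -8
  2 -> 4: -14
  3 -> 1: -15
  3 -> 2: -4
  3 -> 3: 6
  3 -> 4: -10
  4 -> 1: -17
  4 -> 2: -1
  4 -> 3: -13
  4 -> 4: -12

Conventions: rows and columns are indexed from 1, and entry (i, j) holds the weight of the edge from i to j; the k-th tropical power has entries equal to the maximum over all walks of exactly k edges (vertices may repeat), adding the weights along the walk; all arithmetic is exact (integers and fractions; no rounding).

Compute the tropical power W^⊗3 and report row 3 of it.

W^⊗2:
  [11, -1, 9, -7]
  [5, 11, 12, -11]
  [5, 2, 12, -4]
  [8, -5, -7, -15]
W^⊗3:
  [8, 13, 15, -1]
  [20, 8, 18, 2]
  [11, 8, 18, 2]
  [4, 10, 11, -12]
Answer: row 3 of W^⊗3 = [11, 8, 18, 2]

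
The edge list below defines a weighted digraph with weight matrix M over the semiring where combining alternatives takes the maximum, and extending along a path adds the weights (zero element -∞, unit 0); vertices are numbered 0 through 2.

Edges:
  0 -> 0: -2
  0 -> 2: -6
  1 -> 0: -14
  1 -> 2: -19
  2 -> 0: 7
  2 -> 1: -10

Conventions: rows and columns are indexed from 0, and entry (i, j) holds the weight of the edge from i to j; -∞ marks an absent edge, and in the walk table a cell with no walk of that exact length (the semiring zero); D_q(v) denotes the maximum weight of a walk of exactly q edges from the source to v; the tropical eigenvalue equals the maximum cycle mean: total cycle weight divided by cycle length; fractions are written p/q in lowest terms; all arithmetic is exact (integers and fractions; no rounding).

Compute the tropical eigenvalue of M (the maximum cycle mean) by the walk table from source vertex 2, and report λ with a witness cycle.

q=0: [-∞, -∞, 0]
q=1: [7, -10, -∞]
q=2: [5, -∞, 1]
q=3: [8, -9, -1]
Optimal cycle mean attained by: cycle 0->2->0, total (-6) + 7, length 2.
Answer: λ = 1/2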